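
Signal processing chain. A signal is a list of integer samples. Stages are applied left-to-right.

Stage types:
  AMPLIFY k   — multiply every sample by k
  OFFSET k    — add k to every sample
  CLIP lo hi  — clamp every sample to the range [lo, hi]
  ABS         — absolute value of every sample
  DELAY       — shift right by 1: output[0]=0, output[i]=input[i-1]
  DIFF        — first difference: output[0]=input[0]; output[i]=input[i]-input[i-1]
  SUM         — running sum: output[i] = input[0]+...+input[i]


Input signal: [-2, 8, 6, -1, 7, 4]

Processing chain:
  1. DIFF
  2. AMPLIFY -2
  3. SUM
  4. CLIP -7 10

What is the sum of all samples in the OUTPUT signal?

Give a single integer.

Input: [-2, 8, 6, -1, 7, 4]
Stage 1 (DIFF): s[0]=-2, 8--2=10, 6-8=-2, -1-6=-7, 7--1=8, 4-7=-3 -> [-2, 10, -2, -7, 8, -3]
Stage 2 (AMPLIFY -2): -2*-2=4, 10*-2=-20, -2*-2=4, -7*-2=14, 8*-2=-16, -3*-2=6 -> [4, -20, 4, 14, -16, 6]
Stage 3 (SUM): sum[0..0]=4, sum[0..1]=-16, sum[0..2]=-12, sum[0..3]=2, sum[0..4]=-14, sum[0..5]=-8 -> [4, -16, -12, 2, -14, -8]
Stage 4 (CLIP -7 10): clip(4,-7,10)=4, clip(-16,-7,10)=-7, clip(-12,-7,10)=-7, clip(2,-7,10)=2, clip(-14,-7,10)=-7, clip(-8,-7,10)=-7 -> [4, -7, -7, 2, -7, -7]
Output sum: -22

Answer: -22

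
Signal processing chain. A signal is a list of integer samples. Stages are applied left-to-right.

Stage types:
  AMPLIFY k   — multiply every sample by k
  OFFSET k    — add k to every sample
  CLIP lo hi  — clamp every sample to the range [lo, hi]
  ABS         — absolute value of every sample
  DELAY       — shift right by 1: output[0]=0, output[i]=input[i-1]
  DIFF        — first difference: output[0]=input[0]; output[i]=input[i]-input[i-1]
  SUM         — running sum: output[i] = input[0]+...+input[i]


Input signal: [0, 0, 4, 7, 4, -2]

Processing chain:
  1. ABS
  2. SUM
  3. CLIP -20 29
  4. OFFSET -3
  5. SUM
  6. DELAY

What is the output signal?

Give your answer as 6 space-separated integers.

Answer: 0 -3 -6 -5 3 15

Derivation:
Input: [0, 0, 4, 7, 4, -2]
Stage 1 (ABS): |0|=0, |0|=0, |4|=4, |7|=7, |4|=4, |-2|=2 -> [0, 0, 4, 7, 4, 2]
Stage 2 (SUM): sum[0..0]=0, sum[0..1]=0, sum[0..2]=4, sum[0..3]=11, sum[0..4]=15, sum[0..5]=17 -> [0, 0, 4, 11, 15, 17]
Stage 3 (CLIP -20 29): clip(0,-20,29)=0, clip(0,-20,29)=0, clip(4,-20,29)=4, clip(11,-20,29)=11, clip(15,-20,29)=15, clip(17,-20,29)=17 -> [0, 0, 4, 11, 15, 17]
Stage 4 (OFFSET -3): 0+-3=-3, 0+-3=-3, 4+-3=1, 11+-3=8, 15+-3=12, 17+-3=14 -> [-3, -3, 1, 8, 12, 14]
Stage 5 (SUM): sum[0..0]=-3, sum[0..1]=-6, sum[0..2]=-5, sum[0..3]=3, sum[0..4]=15, sum[0..5]=29 -> [-3, -6, -5, 3, 15, 29]
Stage 6 (DELAY): [0, -3, -6, -5, 3, 15] = [0, -3, -6, -5, 3, 15] -> [0, -3, -6, -5, 3, 15]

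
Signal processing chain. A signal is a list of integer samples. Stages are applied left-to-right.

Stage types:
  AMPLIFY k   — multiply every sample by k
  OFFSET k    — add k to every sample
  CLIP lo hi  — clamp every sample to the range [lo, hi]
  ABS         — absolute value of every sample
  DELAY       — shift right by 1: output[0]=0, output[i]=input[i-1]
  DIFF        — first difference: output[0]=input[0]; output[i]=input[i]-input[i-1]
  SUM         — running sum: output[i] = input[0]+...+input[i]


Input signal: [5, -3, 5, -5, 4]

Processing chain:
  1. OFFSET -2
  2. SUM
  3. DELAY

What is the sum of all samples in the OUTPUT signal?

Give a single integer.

Input: [5, -3, 5, -5, 4]
Stage 1 (OFFSET -2): 5+-2=3, -3+-2=-5, 5+-2=3, -5+-2=-7, 4+-2=2 -> [3, -5, 3, -7, 2]
Stage 2 (SUM): sum[0..0]=3, sum[0..1]=-2, sum[0..2]=1, sum[0..3]=-6, sum[0..4]=-4 -> [3, -2, 1, -6, -4]
Stage 3 (DELAY): [0, 3, -2, 1, -6] = [0, 3, -2, 1, -6] -> [0, 3, -2, 1, -6]
Output sum: -4

Answer: -4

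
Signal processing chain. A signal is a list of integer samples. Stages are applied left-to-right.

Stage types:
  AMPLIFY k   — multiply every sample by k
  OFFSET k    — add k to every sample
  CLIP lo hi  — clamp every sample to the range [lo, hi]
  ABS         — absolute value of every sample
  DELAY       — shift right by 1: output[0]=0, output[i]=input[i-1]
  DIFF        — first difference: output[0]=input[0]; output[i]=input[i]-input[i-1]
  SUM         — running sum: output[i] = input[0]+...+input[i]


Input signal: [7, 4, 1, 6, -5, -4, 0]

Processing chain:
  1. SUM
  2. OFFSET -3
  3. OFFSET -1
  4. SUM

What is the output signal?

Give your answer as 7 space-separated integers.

Input: [7, 4, 1, 6, -5, -4, 0]
Stage 1 (SUM): sum[0..0]=7, sum[0..1]=11, sum[0..2]=12, sum[0..3]=18, sum[0..4]=13, sum[0..5]=9, sum[0..6]=9 -> [7, 11, 12, 18, 13, 9, 9]
Stage 2 (OFFSET -3): 7+-3=4, 11+-3=8, 12+-3=9, 18+-3=15, 13+-3=10, 9+-3=6, 9+-3=6 -> [4, 8, 9, 15, 10, 6, 6]
Stage 3 (OFFSET -1): 4+-1=3, 8+-1=7, 9+-1=8, 15+-1=14, 10+-1=9, 6+-1=5, 6+-1=5 -> [3, 7, 8, 14, 9, 5, 5]
Stage 4 (SUM): sum[0..0]=3, sum[0..1]=10, sum[0..2]=18, sum[0..3]=32, sum[0..4]=41, sum[0..5]=46, sum[0..6]=51 -> [3, 10, 18, 32, 41, 46, 51]

Answer: 3 10 18 32 41 46 51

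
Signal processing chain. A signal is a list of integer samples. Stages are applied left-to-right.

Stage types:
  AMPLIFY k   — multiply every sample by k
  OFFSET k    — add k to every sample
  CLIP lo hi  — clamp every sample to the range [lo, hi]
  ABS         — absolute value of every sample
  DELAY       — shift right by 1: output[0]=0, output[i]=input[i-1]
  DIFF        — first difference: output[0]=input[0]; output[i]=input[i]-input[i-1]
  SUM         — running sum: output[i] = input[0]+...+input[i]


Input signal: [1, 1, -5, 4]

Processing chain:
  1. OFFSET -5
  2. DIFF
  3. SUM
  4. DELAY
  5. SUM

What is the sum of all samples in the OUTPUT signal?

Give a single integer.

Answer: -30

Derivation:
Input: [1, 1, -5, 4]
Stage 1 (OFFSET -5): 1+-5=-4, 1+-5=-4, -5+-5=-10, 4+-5=-1 -> [-4, -4, -10, -1]
Stage 2 (DIFF): s[0]=-4, -4--4=0, -10--4=-6, -1--10=9 -> [-4, 0, -6, 9]
Stage 3 (SUM): sum[0..0]=-4, sum[0..1]=-4, sum[0..2]=-10, sum[0..3]=-1 -> [-4, -4, -10, -1]
Stage 4 (DELAY): [0, -4, -4, -10] = [0, -4, -4, -10] -> [0, -4, -4, -10]
Stage 5 (SUM): sum[0..0]=0, sum[0..1]=-4, sum[0..2]=-8, sum[0..3]=-18 -> [0, -4, -8, -18]
Output sum: -30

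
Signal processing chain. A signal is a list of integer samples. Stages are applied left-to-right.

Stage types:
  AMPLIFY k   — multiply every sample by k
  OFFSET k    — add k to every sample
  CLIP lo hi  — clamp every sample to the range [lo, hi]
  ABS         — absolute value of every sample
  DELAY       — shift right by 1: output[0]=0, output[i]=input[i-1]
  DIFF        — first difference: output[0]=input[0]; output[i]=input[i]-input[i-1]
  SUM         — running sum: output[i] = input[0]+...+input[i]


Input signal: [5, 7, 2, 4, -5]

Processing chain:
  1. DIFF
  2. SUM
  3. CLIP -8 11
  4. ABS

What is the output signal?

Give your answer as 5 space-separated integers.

Input: [5, 7, 2, 4, -5]
Stage 1 (DIFF): s[0]=5, 7-5=2, 2-7=-5, 4-2=2, -5-4=-9 -> [5, 2, -5, 2, -9]
Stage 2 (SUM): sum[0..0]=5, sum[0..1]=7, sum[0..2]=2, sum[0..3]=4, sum[0..4]=-5 -> [5, 7, 2, 4, -5]
Stage 3 (CLIP -8 11): clip(5,-8,11)=5, clip(7,-8,11)=7, clip(2,-8,11)=2, clip(4,-8,11)=4, clip(-5,-8,11)=-5 -> [5, 7, 2, 4, -5]
Stage 4 (ABS): |5|=5, |7|=7, |2|=2, |4|=4, |-5|=5 -> [5, 7, 2, 4, 5]

Answer: 5 7 2 4 5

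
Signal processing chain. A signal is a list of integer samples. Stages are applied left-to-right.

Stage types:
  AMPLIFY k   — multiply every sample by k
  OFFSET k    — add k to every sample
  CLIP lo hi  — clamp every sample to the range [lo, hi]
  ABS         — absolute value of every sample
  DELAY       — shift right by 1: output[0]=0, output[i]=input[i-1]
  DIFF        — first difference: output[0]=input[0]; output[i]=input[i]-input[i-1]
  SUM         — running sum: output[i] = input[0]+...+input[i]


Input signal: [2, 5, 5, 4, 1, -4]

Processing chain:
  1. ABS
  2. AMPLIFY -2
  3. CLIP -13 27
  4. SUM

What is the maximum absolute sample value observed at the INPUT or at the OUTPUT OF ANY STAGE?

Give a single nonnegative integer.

Answer: 42

Derivation:
Input: [2, 5, 5, 4, 1, -4] (max |s|=5)
Stage 1 (ABS): |2|=2, |5|=5, |5|=5, |4|=4, |1|=1, |-4|=4 -> [2, 5, 5, 4, 1, 4] (max |s|=5)
Stage 2 (AMPLIFY -2): 2*-2=-4, 5*-2=-10, 5*-2=-10, 4*-2=-8, 1*-2=-2, 4*-2=-8 -> [-4, -10, -10, -8, -2, -8] (max |s|=10)
Stage 3 (CLIP -13 27): clip(-4,-13,27)=-4, clip(-10,-13,27)=-10, clip(-10,-13,27)=-10, clip(-8,-13,27)=-8, clip(-2,-13,27)=-2, clip(-8,-13,27)=-8 -> [-4, -10, -10, -8, -2, -8] (max |s|=10)
Stage 4 (SUM): sum[0..0]=-4, sum[0..1]=-14, sum[0..2]=-24, sum[0..3]=-32, sum[0..4]=-34, sum[0..5]=-42 -> [-4, -14, -24, -32, -34, -42] (max |s|=42)
Overall max amplitude: 42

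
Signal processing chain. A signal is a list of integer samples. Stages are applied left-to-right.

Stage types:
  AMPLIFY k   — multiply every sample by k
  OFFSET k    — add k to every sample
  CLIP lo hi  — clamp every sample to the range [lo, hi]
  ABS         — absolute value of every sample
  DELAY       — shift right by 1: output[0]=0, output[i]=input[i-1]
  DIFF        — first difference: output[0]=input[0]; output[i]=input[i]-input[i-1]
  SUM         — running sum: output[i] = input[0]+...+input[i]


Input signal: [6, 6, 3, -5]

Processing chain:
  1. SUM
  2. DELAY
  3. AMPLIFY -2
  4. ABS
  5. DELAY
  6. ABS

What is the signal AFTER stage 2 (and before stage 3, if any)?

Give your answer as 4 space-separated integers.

Input: [6, 6, 3, -5]
Stage 1 (SUM): sum[0..0]=6, sum[0..1]=12, sum[0..2]=15, sum[0..3]=10 -> [6, 12, 15, 10]
Stage 2 (DELAY): [0, 6, 12, 15] = [0, 6, 12, 15] -> [0, 6, 12, 15]

Answer: 0 6 12 15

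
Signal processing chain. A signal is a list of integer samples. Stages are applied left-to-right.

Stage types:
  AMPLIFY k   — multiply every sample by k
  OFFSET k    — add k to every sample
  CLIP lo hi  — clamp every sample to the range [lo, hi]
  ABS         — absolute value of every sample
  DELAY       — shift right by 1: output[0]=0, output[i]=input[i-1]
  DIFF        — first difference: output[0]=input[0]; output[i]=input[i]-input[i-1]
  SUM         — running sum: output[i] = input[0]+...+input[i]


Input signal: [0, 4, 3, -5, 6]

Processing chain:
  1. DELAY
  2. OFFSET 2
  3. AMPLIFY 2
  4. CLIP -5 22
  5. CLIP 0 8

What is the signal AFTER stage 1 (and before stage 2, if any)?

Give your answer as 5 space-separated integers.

Answer: 0 0 4 3 -5

Derivation:
Input: [0, 4, 3, -5, 6]
Stage 1 (DELAY): [0, 0, 4, 3, -5] = [0, 0, 4, 3, -5] -> [0, 0, 4, 3, -5]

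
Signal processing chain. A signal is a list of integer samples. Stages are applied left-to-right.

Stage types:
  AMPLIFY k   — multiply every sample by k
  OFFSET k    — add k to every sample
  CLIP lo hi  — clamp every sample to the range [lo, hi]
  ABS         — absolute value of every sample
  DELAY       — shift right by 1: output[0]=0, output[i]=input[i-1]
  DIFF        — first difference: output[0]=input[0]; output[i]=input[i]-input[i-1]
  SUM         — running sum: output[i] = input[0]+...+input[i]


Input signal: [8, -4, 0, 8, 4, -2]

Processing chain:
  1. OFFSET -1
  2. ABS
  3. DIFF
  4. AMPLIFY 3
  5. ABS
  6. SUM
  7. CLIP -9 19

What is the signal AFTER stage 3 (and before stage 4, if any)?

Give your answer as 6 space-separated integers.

Input: [8, -4, 0, 8, 4, -2]
Stage 1 (OFFSET -1): 8+-1=7, -4+-1=-5, 0+-1=-1, 8+-1=7, 4+-1=3, -2+-1=-3 -> [7, -5, -1, 7, 3, -3]
Stage 2 (ABS): |7|=7, |-5|=5, |-1|=1, |7|=7, |3|=3, |-3|=3 -> [7, 5, 1, 7, 3, 3]
Stage 3 (DIFF): s[0]=7, 5-7=-2, 1-5=-4, 7-1=6, 3-7=-4, 3-3=0 -> [7, -2, -4, 6, -4, 0]

Answer: 7 -2 -4 6 -4 0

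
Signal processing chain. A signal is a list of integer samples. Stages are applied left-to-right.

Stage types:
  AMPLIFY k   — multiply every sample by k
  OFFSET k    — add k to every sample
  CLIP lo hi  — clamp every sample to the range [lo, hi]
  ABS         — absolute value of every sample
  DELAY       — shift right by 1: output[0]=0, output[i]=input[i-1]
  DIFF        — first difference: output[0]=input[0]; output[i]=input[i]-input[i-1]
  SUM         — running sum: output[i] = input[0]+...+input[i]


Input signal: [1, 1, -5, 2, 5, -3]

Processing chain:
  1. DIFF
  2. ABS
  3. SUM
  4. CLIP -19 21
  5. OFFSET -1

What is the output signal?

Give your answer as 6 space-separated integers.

Answer: 0 0 6 13 16 20

Derivation:
Input: [1, 1, -5, 2, 5, -3]
Stage 1 (DIFF): s[0]=1, 1-1=0, -5-1=-6, 2--5=7, 5-2=3, -3-5=-8 -> [1, 0, -6, 7, 3, -8]
Stage 2 (ABS): |1|=1, |0|=0, |-6|=6, |7|=7, |3|=3, |-8|=8 -> [1, 0, 6, 7, 3, 8]
Stage 3 (SUM): sum[0..0]=1, sum[0..1]=1, sum[0..2]=7, sum[0..3]=14, sum[0..4]=17, sum[0..5]=25 -> [1, 1, 7, 14, 17, 25]
Stage 4 (CLIP -19 21): clip(1,-19,21)=1, clip(1,-19,21)=1, clip(7,-19,21)=7, clip(14,-19,21)=14, clip(17,-19,21)=17, clip(25,-19,21)=21 -> [1, 1, 7, 14, 17, 21]
Stage 5 (OFFSET -1): 1+-1=0, 1+-1=0, 7+-1=6, 14+-1=13, 17+-1=16, 21+-1=20 -> [0, 0, 6, 13, 16, 20]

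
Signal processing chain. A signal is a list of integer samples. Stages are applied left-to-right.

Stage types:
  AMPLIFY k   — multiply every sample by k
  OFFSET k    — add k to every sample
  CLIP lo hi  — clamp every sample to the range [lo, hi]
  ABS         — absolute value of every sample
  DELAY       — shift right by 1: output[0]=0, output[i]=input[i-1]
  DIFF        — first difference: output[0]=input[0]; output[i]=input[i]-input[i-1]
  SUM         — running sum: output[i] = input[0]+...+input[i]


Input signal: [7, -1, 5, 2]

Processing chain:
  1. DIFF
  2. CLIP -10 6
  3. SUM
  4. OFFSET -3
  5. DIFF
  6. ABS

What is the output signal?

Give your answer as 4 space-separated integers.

Input: [7, -1, 5, 2]
Stage 1 (DIFF): s[0]=7, -1-7=-8, 5--1=6, 2-5=-3 -> [7, -8, 6, -3]
Stage 2 (CLIP -10 6): clip(7,-10,6)=6, clip(-8,-10,6)=-8, clip(6,-10,6)=6, clip(-3,-10,6)=-3 -> [6, -8, 6, -3]
Stage 3 (SUM): sum[0..0]=6, sum[0..1]=-2, sum[0..2]=4, sum[0..3]=1 -> [6, -2, 4, 1]
Stage 4 (OFFSET -3): 6+-3=3, -2+-3=-5, 4+-3=1, 1+-3=-2 -> [3, -5, 1, -2]
Stage 5 (DIFF): s[0]=3, -5-3=-8, 1--5=6, -2-1=-3 -> [3, -8, 6, -3]
Stage 6 (ABS): |3|=3, |-8|=8, |6|=6, |-3|=3 -> [3, 8, 6, 3]

Answer: 3 8 6 3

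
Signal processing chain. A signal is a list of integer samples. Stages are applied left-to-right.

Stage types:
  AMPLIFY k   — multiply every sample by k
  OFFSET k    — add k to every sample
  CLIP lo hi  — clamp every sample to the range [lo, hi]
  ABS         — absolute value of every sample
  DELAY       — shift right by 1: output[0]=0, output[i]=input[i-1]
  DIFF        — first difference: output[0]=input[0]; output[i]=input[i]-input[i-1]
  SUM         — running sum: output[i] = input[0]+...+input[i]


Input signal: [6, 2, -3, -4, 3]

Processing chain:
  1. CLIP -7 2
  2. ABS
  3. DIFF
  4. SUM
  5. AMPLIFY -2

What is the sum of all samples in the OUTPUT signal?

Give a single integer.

Input: [6, 2, -3, -4, 3]
Stage 1 (CLIP -7 2): clip(6,-7,2)=2, clip(2,-7,2)=2, clip(-3,-7,2)=-3, clip(-4,-7,2)=-4, clip(3,-7,2)=2 -> [2, 2, -3, -4, 2]
Stage 2 (ABS): |2|=2, |2|=2, |-3|=3, |-4|=4, |2|=2 -> [2, 2, 3, 4, 2]
Stage 3 (DIFF): s[0]=2, 2-2=0, 3-2=1, 4-3=1, 2-4=-2 -> [2, 0, 1, 1, -2]
Stage 4 (SUM): sum[0..0]=2, sum[0..1]=2, sum[0..2]=3, sum[0..3]=4, sum[0..4]=2 -> [2, 2, 3, 4, 2]
Stage 5 (AMPLIFY -2): 2*-2=-4, 2*-2=-4, 3*-2=-6, 4*-2=-8, 2*-2=-4 -> [-4, -4, -6, -8, -4]
Output sum: -26

Answer: -26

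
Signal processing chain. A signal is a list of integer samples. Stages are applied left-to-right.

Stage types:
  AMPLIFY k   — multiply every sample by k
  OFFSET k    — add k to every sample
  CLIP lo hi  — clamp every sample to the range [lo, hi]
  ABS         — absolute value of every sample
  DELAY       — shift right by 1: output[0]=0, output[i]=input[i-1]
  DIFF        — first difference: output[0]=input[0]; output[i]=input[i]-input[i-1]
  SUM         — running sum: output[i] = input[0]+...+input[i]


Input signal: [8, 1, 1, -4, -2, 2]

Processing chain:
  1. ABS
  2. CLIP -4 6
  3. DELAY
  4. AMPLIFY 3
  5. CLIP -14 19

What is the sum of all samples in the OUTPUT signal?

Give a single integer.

Answer: 42

Derivation:
Input: [8, 1, 1, -4, -2, 2]
Stage 1 (ABS): |8|=8, |1|=1, |1|=1, |-4|=4, |-2|=2, |2|=2 -> [8, 1, 1, 4, 2, 2]
Stage 2 (CLIP -4 6): clip(8,-4,6)=6, clip(1,-4,6)=1, clip(1,-4,6)=1, clip(4,-4,6)=4, clip(2,-4,6)=2, clip(2,-4,6)=2 -> [6, 1, 1, 4, 2, 2]
Stage 3 (DELAY): [0, 6, 1, 1, 4, 2] = [0, 6, 1, 1, 4, 2] -> [0, 6, 1, 1, 4, 2]
Stage 4 (AMPLIFY 3): 0*3=0, 6*3=18, 1*3=3, 1*3=3, 4*3=12, 2*3=6 -> [0, 18, 3, 3, 12, 6]
Stage 5 (CLIP -14 19): clip(0,-14,19)=0, clip(18,-14,19)=18, clip(3,-14,19)=3, clip(3,-14,19)=3, clip(12,-14,19)=12, clip(6,-14,19)=6 -> [0, 18, 3, 3, 12, 6]
Output sum: 42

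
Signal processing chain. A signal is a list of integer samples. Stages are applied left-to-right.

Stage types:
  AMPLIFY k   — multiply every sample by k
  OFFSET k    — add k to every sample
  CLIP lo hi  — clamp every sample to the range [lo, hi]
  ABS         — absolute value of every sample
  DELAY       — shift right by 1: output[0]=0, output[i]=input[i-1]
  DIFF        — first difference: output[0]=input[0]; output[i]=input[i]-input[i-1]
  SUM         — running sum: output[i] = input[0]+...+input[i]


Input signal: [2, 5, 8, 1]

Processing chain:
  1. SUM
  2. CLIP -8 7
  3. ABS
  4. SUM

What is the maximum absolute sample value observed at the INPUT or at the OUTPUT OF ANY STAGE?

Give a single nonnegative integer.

Answer: 23

Derivation:
Input: [2, 5, 8, 1] (max |s|=8)
Stage 1 (SUM): sum[0..0]=2, sum[0..1]=7, sum[0..2]=15, sum[0..3]=16 -> [2, 7, 15, 16] (max |s|=16)
Stage 2 (CLIP -8 7): clip(2,-8,7)=2, clip(7,-8,7)=7, clip(15,-8,7)=7, clip(16,-8,7)=7 -> [2, 7, 7, 7] (max |s|=7)
Stage 3 (ABS): |2|=2, |7|=7, |7|=7, |7|=7 -> [2, 7, 7, 7] (max |s|=7)
Stage 4 (SUM): sum[0..0]=2, sum[0..1]=9, sum[0..2]=16, sum[0..3]=23 -> [2, 9, 16, 23] (max |s|=23)
Overall max amplitude: 23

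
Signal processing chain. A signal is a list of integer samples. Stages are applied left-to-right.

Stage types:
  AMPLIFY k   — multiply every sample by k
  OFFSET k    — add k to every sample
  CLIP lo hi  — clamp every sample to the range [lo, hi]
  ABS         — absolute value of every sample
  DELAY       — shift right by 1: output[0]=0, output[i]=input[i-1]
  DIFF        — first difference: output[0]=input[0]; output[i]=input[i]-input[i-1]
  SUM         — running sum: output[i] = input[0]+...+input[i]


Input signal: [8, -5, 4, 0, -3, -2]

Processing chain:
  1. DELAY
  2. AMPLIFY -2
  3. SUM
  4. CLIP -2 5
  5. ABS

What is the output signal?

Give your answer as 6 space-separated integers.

Answer: 0 2 2 2 2 2

Derivation:
Input: [8, -5, 4, 0, -3, -2]
Stage 1 (DELAY): [0, 8, -5, 4, 0, -3] = [0, 8, -5, 4, 0, -3] -> [0, 8, -5, 4, 0, -3]
Stage 2 (AMPLIFY -2): 0*-2=0, 8*-2=-16, -5*-2=10, 4*-2=-8, 0*-2=0, -3*-2=6 -> [0, -16, 10, -8, 0, 6]
Stage 3 (SUM): sum[0..0]=0, sum[0..1]=-16, sum[0..2]=-6, sum[0..3]=-14, sum[0..4]=-14, sum[0..5]=-8 -> [0, -16, -6, -14, -14, -8]
Stage 4 (CLIP -2 5): clip(0,-2,5)=0, clip(-16,-2,5)=-2, clip(-6,-2,5)=-2, clip(-14,-2,5)=-2, clip(-14,-2,5)=-2, clip(-8,-2,5)=-2 -> [0, -2, -2, -2, -2, -2]
Stage 5 (ABS): |0|=0, |-2|=2, |-2|=2, |-2|=2, |-2|=2, |-2|=2 -> [0, 2, 2, 2, 2, 2]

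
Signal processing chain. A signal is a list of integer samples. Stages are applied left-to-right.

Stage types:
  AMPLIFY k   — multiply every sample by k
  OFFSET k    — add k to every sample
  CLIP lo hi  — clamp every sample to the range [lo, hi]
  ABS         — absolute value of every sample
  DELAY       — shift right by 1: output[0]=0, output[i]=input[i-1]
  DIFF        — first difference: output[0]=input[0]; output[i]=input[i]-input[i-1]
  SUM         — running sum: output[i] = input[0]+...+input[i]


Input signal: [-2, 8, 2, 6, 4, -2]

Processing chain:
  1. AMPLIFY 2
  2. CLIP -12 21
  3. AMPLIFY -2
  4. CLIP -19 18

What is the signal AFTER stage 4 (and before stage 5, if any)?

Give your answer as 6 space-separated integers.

Answer: 8 -19 -8 -19 -16 8

Derivation:
Input: [-2, 8, 2, 6, 4, -2]
Stage 1 (AMPLIFY 2): -2*2=-4, 8*2=16, 2*2=4, 6*2=12, 4*2=8, -2*2=-4 -> [-4, 16, 4, 12, 8, -4]
Stage 2 (CLIP -12 21): clip(-4,-12,21)=-4, clip(16,-12,21)=16, clip(4,-12,21)=4, clip(12,-12,21)=12, clip(8,-12,21)=8, clip(-4,-12,21)=-4 -> [-4, 16, 4, 12, 8, -4]
Stage 3 (AMPLIFY -2): -4*-2=8, 16*-2=-32, 4*-2=-8, 12*-2=-24, 8*-2=-16, -4*-2=8 -> [8, -32, -8, -24, -16, 8]
Stage 4 (CLIP -19 18): clip(8,-19,18)=8, clip(-32,-19,18)=-19, clip(-8,-19,18)=-8, clip(-24,-19,18)=-19, clip(-16,-19,18)=-16, clip(8,-19,18)=8 -> [8, -19, -8, -19, -16, 8]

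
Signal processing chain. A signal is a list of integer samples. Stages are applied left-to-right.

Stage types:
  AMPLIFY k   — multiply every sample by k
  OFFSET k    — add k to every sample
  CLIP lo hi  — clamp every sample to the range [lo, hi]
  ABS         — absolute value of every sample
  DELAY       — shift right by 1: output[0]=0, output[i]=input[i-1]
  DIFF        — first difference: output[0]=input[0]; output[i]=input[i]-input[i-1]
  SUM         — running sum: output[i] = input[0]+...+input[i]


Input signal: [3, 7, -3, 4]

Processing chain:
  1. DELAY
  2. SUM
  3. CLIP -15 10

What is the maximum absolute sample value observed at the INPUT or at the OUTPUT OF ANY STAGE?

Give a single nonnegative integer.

Answer: 10

Derivation:
Input: [3, 7, -3, 4] (max |s|=7)
Stage 1 (DELAY): [0, 3, 7, -3] = [0, 3, 7, -3] -> [0, 3, 7, -3] (max |s|=7)
Stage 2 (SUM): sum[0..0]=0, sum[0..1]=3, sum[0..2]=10, sum[0..3]=7 -> [0, 3, 10, 7] (max |s|=10)
Stage 3 (CLIP -15 10): clip(0,-15,10)=0, clip(3,-15,10)=3, clip(10,-15,10)=10, clip(7,-15,10)=7 -> [0, 3, 10, 7] (max |s|=10)
Overall max amplitude: 10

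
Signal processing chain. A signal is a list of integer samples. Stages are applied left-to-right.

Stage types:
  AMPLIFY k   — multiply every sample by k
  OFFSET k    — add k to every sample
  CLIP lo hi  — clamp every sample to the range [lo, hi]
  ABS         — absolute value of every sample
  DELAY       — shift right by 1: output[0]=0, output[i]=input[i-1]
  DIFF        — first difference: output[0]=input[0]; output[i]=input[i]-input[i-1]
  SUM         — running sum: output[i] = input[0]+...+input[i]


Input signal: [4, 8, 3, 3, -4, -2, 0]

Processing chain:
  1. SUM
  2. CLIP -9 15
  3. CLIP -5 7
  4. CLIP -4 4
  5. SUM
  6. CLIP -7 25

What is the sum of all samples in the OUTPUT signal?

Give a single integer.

Answer: 109

Derivation:
Input: [4, 8, 3, 3, -4, -2, 0]
Stage 1 (SUM): sum[0..0]=4, sum[0..1]=12, sum[0..2]=15, sum[0..3]=18, sum[0..4]=14, sum[0..5]=12, sum[0..6]=12 -> [4, 12, 15, 18, 14, 12, 12]
Stage 2 (CLIP -9 15): clip(4,-9,15)=4, clip(12,-9,15)=12, clip(15,-9,15)=15, clip(18,-9,15)=15, clip(14,-9,15)=14, clip(12,-9,15)=12, clip(12,-9,15)=12 -> [4, 12, 15, 15, 14, 12, 12]
Stage 3 (CLIP -5 7): clip(4,-5,7)=4, clip(12,-5,7)=7, clip(15,-5,7)=7, clip(15,-5,7)=7, clip(14,-5,7)=7, clip(12,-5,7)=7, clip(12,-5,7)=7 -> [4, 7, 7, 7, 7, 7, 7]
Stage 4 (CLIP -4 4): clip(4,-4,4)=4, clip(7,-4,4)=4, clip(7,-4,4)=4, clip(7,-4,4)=4, clip(7,-4,4)=4, clip(7,-4,4)=4, clip(7,-4,4)=4 -> [4, 4, 4, 4, 4, 4, 4]
Stage 5 (SUM): sum[0..0]=4, sum[0..1]=8, sum[0..2]=12, sum[0..3]=16, sum[0..4]=20, sum[0..5]=24, sum[0..6]=28 -> [4, 8, 12, 16, 20, 24, 28]
Stage 6 (CLIP -7 25): clip(4,-7,25)=4, clip(8,-7,25)=8, clip(12,-7,25)=12, clip(16,-7,25)=16, clip(20,-7,25)=20, clip(24,-7,25)=24, clip(28,-7,25)=25 -> [4, 8, 12, 16, 20, 24, 25]
Output sum: 109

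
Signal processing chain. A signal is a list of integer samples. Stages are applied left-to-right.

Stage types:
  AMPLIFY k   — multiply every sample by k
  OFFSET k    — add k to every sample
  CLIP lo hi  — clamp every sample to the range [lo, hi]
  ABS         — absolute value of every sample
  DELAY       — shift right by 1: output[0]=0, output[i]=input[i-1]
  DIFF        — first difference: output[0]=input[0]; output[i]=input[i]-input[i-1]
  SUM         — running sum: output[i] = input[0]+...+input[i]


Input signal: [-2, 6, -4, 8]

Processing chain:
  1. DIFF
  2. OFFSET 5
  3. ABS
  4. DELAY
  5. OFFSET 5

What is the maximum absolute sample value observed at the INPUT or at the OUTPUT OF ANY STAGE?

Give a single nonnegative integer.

Input: [-2, 6, -4, 8] (max |s|=8)
Stage 1 (DIFF): s[0]=-2, 6--2=8, -4-6=-10, 8--4=12 -> [-2, 8, -10, 12] (max |s|=12)
Stage 2 (OFFSET 5): -2+5=3, 8+5=13, -10+5=-5, 12+5=17 -> [3, 13, -5, 17] (max |s|=17)
Stage 3 (ABS): |3|=3, |13|=13, |-5|=5, |17|=17 -> [3, 13, 5, 17] (max |s|=17)
Stage 4 (DELAY): [0, 3, 13, 5] = [0, 3, 13, 5] -> [0, 3, 13, 5] (max |s|=13)
Stage 5 (OFFSET 5): 0+5=5, 3+5=8, 13+5=18, 5+5=10 -> [5, 8, 18, 10] (max |s|=18)
Overall max amplitude: 18

Answer: 18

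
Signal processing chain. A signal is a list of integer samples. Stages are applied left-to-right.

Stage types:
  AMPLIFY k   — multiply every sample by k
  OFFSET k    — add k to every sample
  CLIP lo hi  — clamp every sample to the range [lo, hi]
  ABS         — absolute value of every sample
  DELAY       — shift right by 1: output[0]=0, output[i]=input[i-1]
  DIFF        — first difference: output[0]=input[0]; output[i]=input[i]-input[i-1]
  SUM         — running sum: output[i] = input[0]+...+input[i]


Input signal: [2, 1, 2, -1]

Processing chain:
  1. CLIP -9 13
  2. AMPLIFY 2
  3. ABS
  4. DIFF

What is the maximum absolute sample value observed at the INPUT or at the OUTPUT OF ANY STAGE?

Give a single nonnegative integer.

Answer: 4

Derivation:
Input: [2, 1, 2, -1] (max |s|=2)
Stage 1 (CLIP -9 13): clip(2,-9,13)=2, clip(1,-9,13)=1, clip(2,-9,13)=2, clip(-1,-9,13)=-1 -> [2, 1, 2, -1] (max |s|=2)
Stage 2 (AMPLIFY 2): 2*2=4, 1*2=2, 2*2=4, -1*2=-2 -> [4, 2, 4, -2] (max |s|=4)
Stage 3 (ABS): |4|=4, |2|=2, |4|=4, |-2|=2 -> [4, 2, 4, 2] (max |s|=4)
Stage 4 (DIFF): s[0]=4, 2-4=-2, 4-2=2, 2-4=-2 -> [4, -2, 2, -2] (max |s|=4)
Overall max amplitude: 4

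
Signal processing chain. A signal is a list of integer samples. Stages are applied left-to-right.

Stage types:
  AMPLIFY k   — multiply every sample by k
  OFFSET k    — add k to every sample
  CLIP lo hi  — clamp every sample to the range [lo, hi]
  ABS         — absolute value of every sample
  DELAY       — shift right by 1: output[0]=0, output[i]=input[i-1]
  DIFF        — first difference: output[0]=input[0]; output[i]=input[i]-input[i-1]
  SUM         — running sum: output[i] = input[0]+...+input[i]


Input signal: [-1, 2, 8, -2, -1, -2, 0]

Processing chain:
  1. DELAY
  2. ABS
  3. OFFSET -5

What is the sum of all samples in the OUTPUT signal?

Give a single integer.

Input: [-1, 2, 8, -2, -1, -2, 0]
Stage 1 (DELAY): [0, -1, 2, 8, -2, -1, -2] = [0, -1, 2, 8, -2, -1, -2] -> [0, -1, 2, 8, -2, -1, -2]
Stage 2 (ABS): |0|=0, |-1|=1, |2|=2, |8|=8, |-2|=2, |-1|=1, |-2|=2 -> [0, 1, 2, 8, 2, 1, 2]
Stage 3 (OFFSET -5): 0+-5=-5, 1+-5=-4, 2+-5=-3, 8+-5=3, 2+-5=-3, 1+-5=-4, 2+-5=-3 -> [-5, -4, -3, 3, -3, -4, -3]
Output sum: -19

Answer: -19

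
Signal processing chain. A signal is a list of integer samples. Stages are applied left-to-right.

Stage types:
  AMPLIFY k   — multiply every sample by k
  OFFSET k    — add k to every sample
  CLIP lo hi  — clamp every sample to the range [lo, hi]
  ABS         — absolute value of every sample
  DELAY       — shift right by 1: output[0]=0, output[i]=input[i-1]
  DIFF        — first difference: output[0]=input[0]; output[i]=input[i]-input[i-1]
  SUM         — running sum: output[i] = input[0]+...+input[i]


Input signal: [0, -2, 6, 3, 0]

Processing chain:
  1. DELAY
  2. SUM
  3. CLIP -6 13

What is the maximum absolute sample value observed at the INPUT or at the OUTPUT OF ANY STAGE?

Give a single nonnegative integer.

Answer: 7

Derivation:
Input: [0, -2, 6, 3, 0] (max |s|=6)
Stage 1 (DELAY): [0, 0, -2, 6, 3] = [0, 0, -2, 6, 3] -> [0, 0, -2, 6, 3] (max |s|=6)
Stage 2 (SUM): sum[0..0]=0, sum[0..1]=0, sum[0..2]=-2, sum[0..3]=4, sum[0..4]=7 -> [0, 0, -2, 4, 7] (max |s|=7)
Stage 3 (CLIP -6 13): clip(0,-6,13)=0, clip(0,-6,13)=0, clip(-2,-6,13)=-2, clip(4,-6,13)=4, clip(7,-6,13)=7 -> [0, 0, -2, 4, 7] (max |s|=7)
Overall max amplitude: 7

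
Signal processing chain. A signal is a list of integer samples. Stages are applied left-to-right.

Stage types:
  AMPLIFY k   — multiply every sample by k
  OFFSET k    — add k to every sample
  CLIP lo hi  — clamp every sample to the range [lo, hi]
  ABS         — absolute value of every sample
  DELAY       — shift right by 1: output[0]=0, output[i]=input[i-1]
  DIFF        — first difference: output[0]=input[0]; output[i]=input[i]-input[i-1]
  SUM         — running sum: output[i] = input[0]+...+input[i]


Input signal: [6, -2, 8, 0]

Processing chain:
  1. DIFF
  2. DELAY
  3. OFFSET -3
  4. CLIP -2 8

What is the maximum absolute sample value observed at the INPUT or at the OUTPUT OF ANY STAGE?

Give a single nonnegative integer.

Answer: 11

Derivation:
Input: [6, -2, 8, 0] (max |s|=8)
Stage 1 (DIFF): s[0]=6, -2-6=-8, 8--2=10, 0-8=-8 -> [6, -8, 10, -8] (max |s|=10)
Stage 2 (DELAY): [0, 6, -8, 10] = [0, 6, -8, 10] -> [0, 6, -8, 10] (max |s|=10)
Stage 3 (OFFSET -3): 0+-3=-3, 6+-3=3, -8+-3=-11, 10+-3=7 -> [-3, 3, -11, 7] (max |s|=11)
Stage 4 (CLIP -2 8): clip(-3,-2,8)=-2, clip(3,-2,8)=3, clip(-11,-2,8)=-2, clip(7,-2,8)=7 -> [-2, 3, -2, 7] (max |s|=7)
Overall max amplitude: 11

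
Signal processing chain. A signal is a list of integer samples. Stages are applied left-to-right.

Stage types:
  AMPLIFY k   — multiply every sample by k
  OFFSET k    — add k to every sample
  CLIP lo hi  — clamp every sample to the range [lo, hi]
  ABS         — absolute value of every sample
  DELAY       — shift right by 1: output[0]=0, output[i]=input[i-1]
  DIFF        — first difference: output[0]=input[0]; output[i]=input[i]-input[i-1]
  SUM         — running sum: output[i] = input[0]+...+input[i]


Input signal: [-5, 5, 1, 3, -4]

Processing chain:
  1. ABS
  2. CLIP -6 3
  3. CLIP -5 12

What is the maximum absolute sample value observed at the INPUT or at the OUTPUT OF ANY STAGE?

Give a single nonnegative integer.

Input: [-5, 5, 1, 3, -4] (max |s|=5)
Stage 1 (ABS): |-5|=5, |5|=5, |1|=1, |3|=3, |-4|=4 -> [5, 5, 1, 3, 4] (max |s|=5)
Stage 2 (CLIP -6 3): clip(5,-6,3)=3, clip(5,-6,3)=3, clip(1,-6,3)=1, clip(3,-6,3)=3, clip(4,-6,3)=3 -> [3, 3, 1, 3, 3] (max |s|=3)
Stage 3 (CLIP -5 12): clip(3,-5,12)=3, clip(3,-5,12)=3, clip(1,-5,12)=1, clip(3,-5,12)=3, clip(3,-5,12)=3 -> [3, 3, 1, 3, 3] (max |s|=3)
Overall max amplitude: 5

Answer: 5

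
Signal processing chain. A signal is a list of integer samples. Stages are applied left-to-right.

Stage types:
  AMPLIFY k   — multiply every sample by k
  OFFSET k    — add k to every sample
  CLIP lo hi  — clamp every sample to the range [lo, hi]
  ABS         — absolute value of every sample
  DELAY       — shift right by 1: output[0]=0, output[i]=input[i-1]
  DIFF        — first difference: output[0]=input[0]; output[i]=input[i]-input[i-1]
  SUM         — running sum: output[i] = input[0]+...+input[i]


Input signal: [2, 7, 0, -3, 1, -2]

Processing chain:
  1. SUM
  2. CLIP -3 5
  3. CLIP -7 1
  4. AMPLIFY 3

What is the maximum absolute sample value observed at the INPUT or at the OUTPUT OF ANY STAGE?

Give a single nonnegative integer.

Input: [2, 7, 0, -3, 1, -2] (max |s|=7)
Stage 1 (SUM): sum[0..0]=2, sum[0..1]=9, sum[0..2]=9, sum[0..3]=6, sum[0..4]=7, sum[0..5]=5 -> [2, 9, 9, 6, 7, 5] (max |s|=9)
Stage 2 (CLIP -3 5): clip(2,-3,5)=2, clip(9,-3,5)=5, clip(9,-3,5)=5, clip(6,-3,5)=5, clip(7,-3,5)=5, clip(5,-3,5)=5 -> [2, 5, 5, 5, 5, 5] (max |s|=5)
Stage 3 (CLIP -7 1): clip(2,-7,1)=1, clip(5,-7,1)=1, clip(5,-7,1)=1, clip(5,-7,1)=1, clip(5,-7,1)=1, clip(5,-7,1)=1 -> [1, 1, 1, 1, 1, 1] (max |s|=1)
Stage 4 (AMPLIFY 3): 1*3=3, 1*3=3, 1*3=3, 1*3=3, 1*3=3, 1*3=3 -> [3, 3, 3, 3, 3, 3] (max |s|=3)
Overall max amplitude: 9

Answer: 9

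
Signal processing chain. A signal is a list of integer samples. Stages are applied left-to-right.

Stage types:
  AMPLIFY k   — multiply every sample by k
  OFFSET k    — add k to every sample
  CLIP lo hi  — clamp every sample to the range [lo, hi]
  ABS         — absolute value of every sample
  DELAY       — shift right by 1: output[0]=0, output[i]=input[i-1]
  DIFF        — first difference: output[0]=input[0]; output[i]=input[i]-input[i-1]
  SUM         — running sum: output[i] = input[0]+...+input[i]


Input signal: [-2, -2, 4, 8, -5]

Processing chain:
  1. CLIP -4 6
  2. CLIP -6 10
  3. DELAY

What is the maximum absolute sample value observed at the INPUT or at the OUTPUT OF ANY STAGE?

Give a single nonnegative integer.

Input: [-2, -2, 4, 8, -5] (max |s|=8)
Stage 1 (CLIP -4 6): clip(-2,-4,6)=-2, clip(-2,-4,6)=-2, clip(4,-4,6)=4, clip(8,-4,6)=6, clip(-5,-4,6)=-4 -> [-2, -2, 4, 6, -4] (max |s|=6)
Stage 2 (CLIP -6 10): clip(-2,-6,10)=-2, clip(-2,-6,10)=-2, clip(4,-6,10)=4, clip(6,-6,10)=6, clip(-4,-6,10)=-4 -> [-2, -2, 4, 6, -4] (max |s|=6)
Stage 3 (DELAY): [0, -2, -2, 4, 6] = [0, -2, -2, 4, 6] -> [0, -2, -2, 4, 6] (max |s|=6)
Overall max amplitude: 8

Answer: 8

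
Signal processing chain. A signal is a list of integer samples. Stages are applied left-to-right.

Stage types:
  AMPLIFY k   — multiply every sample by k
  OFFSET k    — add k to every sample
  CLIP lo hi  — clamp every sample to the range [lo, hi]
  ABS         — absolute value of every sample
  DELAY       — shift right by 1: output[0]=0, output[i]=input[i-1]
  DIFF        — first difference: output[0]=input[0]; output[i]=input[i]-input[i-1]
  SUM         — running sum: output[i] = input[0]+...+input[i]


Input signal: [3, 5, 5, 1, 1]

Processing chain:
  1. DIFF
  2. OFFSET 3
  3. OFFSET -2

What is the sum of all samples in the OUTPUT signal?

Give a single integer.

Input: [3, 5, 5, 1, 1]
Stage 1 (DIFF): s[0]=3, 5-3=2, 5-5=0, 1-5=-4, 1-1=0 -> [3, 2, 0, -4, 0]
Stage 2 (OFFSET 3): 3+3=6, 2+3=5, 0+3=3, -4+3=-1, 0+3=3 -> [6, 5, 3, -1, 3]
Stage 3 (OFFSET -2): 6+-2=4, 5+-2=3, 3+-2=1, -1+-2=-3, 3+-2=1 -> [4, 3, 1, -3, 1]
Output sum: 6

Answer: 6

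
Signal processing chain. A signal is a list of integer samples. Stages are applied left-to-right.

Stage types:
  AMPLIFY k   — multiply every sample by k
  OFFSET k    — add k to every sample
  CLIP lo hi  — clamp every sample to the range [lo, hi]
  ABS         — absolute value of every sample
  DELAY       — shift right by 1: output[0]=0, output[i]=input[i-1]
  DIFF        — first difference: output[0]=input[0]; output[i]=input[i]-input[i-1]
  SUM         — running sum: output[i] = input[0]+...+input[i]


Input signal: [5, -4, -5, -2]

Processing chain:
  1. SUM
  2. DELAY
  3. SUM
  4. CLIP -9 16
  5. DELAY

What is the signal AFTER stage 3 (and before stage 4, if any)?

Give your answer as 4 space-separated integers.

Answer: 0 5 6 2

Derivation:
Input: [5, -4, -5, -2]
Stage 1 (SUM): sum[0..0]=5, sum[0..1]=1, sum[0..2]=-4, sum[0..3]=-6 -> [5, 1, -4, -6]
Stage 2 (DELAY): [0, 5, 1, -4] = [0, 5, 1, -4] -> [0, 5, 1, -4]
Stage 3 (SUM): sum[0..0]=0, sum[0..1]=5, sum[0..2]=6, sum[0..3]=2 -> [0, 5, 6, 2]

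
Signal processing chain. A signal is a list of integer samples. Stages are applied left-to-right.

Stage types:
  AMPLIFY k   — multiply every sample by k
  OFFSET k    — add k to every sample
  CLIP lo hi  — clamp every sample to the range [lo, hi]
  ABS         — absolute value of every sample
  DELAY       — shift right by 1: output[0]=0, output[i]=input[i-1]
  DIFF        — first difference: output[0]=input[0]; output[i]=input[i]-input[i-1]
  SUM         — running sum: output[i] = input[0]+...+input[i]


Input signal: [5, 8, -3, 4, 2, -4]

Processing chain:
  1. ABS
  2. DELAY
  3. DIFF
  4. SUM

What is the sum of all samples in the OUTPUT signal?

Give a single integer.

Input: [5, 8, -3, 4, 2, -4]
Stage 1 (ABS): |5|=5, |8|=8, |-3|=3, |4|=4, |2|=2, |-4|=4 -> [5, 8, 3, 4, 2, 4]
Stage 2 (DELAY): [0, 5, 8, 3, 4, 2] = [0, 5, 8, 3, 4, 2] -> [0, 5, 8, 3, 4, 2]
Stage 3 (DIFF): s[0]=0, 5-0=5, 8-5=3, 3-8=-5, 4-3=1, 2-4=-2 -> [0, 5, 3, -5, 1, -2]
Stage 4 (SUM): sum[0..0]=0, sum[0..1]=5, sum[0..2]=8, sum[0..3]=3, sum[0..4]=4, sum[0..5]=2 -> [0, 5, 8, 3, 4, 2]
Output sum: 22

Answer: 22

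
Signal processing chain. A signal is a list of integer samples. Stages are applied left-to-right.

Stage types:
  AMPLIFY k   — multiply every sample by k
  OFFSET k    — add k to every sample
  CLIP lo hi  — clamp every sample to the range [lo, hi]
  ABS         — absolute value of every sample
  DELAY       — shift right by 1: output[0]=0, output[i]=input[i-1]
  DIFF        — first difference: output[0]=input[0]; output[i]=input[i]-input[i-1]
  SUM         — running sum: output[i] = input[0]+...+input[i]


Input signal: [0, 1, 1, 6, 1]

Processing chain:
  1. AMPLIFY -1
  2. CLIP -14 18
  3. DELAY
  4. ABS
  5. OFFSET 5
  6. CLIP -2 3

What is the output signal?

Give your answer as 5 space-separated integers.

Input: [0, 1, 1, 6, 1]
Stage 1 (AMPLIFY -1): 0*-1=0, 1*-1=-1, 1*-1=-1, 6*-1=-6, 1*-1=-1 -> [0, -1, -1, -6, -1]
Stage 2 (CLIP -14 18): clip(0,-14,18)=0, clip(-1,-14,18)=-1, clip(-1,-14,18)=-1, clip(-6,-14,18)=-6, clip(-1,-14,18)=-1 -> [0, -1, -1, -6, -1]
Stage 3 (DELAY): [0, 0, -1, -1, -6] = [0, 0, -1, -1, -6] -> [0, 0, -1, -1, -6]
Stage 4 (ABS): |0|=0, |0|=0, |-1|=1, |-1|=1, |-6|=6 -> [0, 0, 1, 1, 6]
Stage 5 (OFFSET 5): 0+5=5, 0+5=5, 1+5=6, 1+5=6, 6+5=11 -> [5, 5, 6, 6, 11]
Stage 6 (CLIP -2 3): clip(5,-2,3)=3, clip(5,-2,3)=3, clip(6,-2,3)=3, clip(6,-2,3)=3, clip(11,-2,3)=3 -> [3, 3, 3, 3, 3]

Answer: 3 3 3 3 3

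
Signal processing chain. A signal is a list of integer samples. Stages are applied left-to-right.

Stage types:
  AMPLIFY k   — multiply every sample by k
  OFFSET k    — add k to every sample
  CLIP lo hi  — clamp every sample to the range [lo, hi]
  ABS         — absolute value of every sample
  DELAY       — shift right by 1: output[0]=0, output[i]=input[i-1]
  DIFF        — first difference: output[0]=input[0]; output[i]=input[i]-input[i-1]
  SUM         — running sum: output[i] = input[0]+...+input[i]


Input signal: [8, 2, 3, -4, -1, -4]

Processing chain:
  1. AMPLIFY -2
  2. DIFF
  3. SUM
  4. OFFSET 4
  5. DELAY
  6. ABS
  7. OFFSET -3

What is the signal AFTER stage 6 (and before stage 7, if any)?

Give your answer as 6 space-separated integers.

Answer: 0 12 0 2 12 6

Derivation:
Input: [8, 2, 3, -4, -1, -4]
Stage 1 (AMPLIFY -2): 8*-2=-16, 2*-2=-4, 3*-2=-6, -4*-2=8, -1*-2=2, -4*-2=8 -> [-16, -4, -6, 8, 2, 8]
Stage 2 (DIFF): s[0]=-16, -4--16=12, -6--4=-2, 8--6=14, 2-8=-6, 8-2=6 -> [-16, 12, -2, 14, -6, 6]
Stage 3 (SUM): sum[0..0]=-16, sum[0..1]=-4, sum[0..2]=-6, sum[0..3]=8, sum[0..4]=2, sum[0..5]=8 -> [-16, -4, -6, 8, 2, 8]
Stage 4 (OFFSET 4): -16+4=-12, -4+4=0, -6+4=-2, 8+4=12, 2+4=6, 8+4=12 -> [-12, 0, -2, 12, 6, 12]
Stage 5 (DELAY): [0, -12, 0, -2, 12, 6] = [0, -12, 0, -2, 12, 6] -> [0, -12, 0, -2, 12, 6]
Stage 6 (ABS): |0|=0, |-12|=12, |0|=0, |-2|=2, |12|=12, |6|=6 -> [0, 12, 0, 2, 12, 6]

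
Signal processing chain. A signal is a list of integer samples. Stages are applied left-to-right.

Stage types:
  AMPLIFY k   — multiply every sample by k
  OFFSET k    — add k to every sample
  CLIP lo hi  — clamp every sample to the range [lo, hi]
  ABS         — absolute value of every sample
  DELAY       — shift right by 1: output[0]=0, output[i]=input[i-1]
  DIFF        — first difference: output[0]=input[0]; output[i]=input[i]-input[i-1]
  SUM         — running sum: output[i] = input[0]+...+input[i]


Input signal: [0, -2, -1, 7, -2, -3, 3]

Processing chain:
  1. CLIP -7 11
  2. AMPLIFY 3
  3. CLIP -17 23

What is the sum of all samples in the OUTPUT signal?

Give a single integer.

Answer: 6

Derivation:
Input: [0, -2, -1, 7, -2, -3, 3]
Stage 1 (CLIP -7 11): clip(0,-7,11)=0, clip(-2,-7,11)=-2, clip(-1,-7,11)=-1, clip(7,-7,11)=7, clip(-2,-7,11)=-2, clip(-3,-7,11)=-3, clip(3,-7,11)=3 -> [0, -2, -1, 7, -2, -3, 3]
Stage 2 (AMPLIFY 3): 0*3=0, -2*3=-6, -1*3=-3, 7*3=21, -2*3=-6, -3*3=-9, 3*3=9 -> [0, -6, -3, 21, -6, -9, 9]
Stage 3 (CLIP -17 23): clip(0,-17,23)=0, clip(-6,-17,23)=-6, clip(-3,-17,23)=-3, clip(21,-17,23)=21, clip(-6,-17,23)=-6, clip(-9,-17,23)=-9, clip(9,-17,23)=9 -> [0, -6, -3, 21, -6, -9, 9]
Output sum: 6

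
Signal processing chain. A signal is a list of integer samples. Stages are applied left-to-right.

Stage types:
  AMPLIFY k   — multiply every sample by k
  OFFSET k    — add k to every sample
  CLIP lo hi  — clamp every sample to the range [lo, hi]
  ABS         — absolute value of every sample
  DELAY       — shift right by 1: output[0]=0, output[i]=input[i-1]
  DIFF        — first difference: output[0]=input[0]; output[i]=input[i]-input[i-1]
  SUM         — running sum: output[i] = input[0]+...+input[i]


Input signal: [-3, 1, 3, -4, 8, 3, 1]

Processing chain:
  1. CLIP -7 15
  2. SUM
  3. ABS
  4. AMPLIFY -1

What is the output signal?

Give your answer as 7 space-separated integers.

Answer: -3 -2 -1 -3 -5 -8 -9

Derivation:
Input: [-3, 1, 3, -4, 8, 3, 1]
Stage 1 (CLIP -7 15): clip(-3,-7,15)=-3, clip(1,-7,15)=1, clip(3,-7,15)=3, clip(-4,-7,15)=-4, clip(8,-7,15)=8, clip(3,-7,15)=3, clip(1,-7,15)=1 -> [-3, 1, 3, -4, 8, 3, 1]
Stage 2 (SUM): sum[0..0]=-3, sum[0..1]=-2, sum[0..2]=1, sum[0..3]=-3, sum[0..4]=5, sum[0..5]=8, sum[0..6]=9 -> [-3, -2, 1, -3, 5, 8, 9]
Stage 3 (ABS): |-3|=3, |-2|=2, |1|=1, |-3|=3, |5|=5, |8|=8, |9|=9 -> [3, 2, 1, 3, 5, 8, 9]
Stage 4 (AMPLIFY -1): 3*-1=-3, 2*-1=-2, 1*-1=-1, 3*-1=-3, 5*-1=-5, 8*-1=-8, 9*-1=-9 -> [-3, -2, -1, -3, -5, -8, -9]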